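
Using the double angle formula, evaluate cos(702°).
cos(702°) = 2cos²351° - 1 = 0.9511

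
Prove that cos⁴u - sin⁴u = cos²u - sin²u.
LHS = (cos²u - sin²u)(cos²u + sin²u) = (cos²u - sin²u) · 1 = cos²u - sin²u = RHS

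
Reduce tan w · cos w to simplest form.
tan w · cos w = sin w (using Quotient identity)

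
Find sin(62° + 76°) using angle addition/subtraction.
sin(62° + 76°) = sin 62° cos 76° + cos 62° sin 76° = 0.6691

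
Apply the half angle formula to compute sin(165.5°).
sin(165.5°) = √((1 - cos 331°)/2) = 0.2504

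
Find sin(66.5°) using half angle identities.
sin(66.5°) = √((1 - cos 133°)/2) = 0.9171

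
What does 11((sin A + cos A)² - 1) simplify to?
11((sin A + cos A)² - 1) = 11(sin(2A)) (using Pythagorean + double angle)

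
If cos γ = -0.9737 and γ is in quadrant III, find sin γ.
sin γ = -0.2278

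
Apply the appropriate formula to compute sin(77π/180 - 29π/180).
sin(77π/180 - 29π/180) = sin 77π/180 cos 29π/180 - cos 77π/180 sin 29π/180 = 0.7431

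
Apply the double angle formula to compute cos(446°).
cos(446°) = cos²223° - sin²223° = 0.06976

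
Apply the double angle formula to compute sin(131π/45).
sin(131π/45) = 2 sin 131π/90 cos 131π/90 = 0.2756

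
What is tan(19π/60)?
tan(19π/60) = 1.54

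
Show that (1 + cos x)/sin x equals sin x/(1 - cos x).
RHS = sin x(1 + cos x) / ((1 - cos x)(1 + cos x)) = sin x(1 + cos x) / (1 - cos²x) = sin x(1 + cos x) / sin²x = (1 + cos x)/sin x = LHS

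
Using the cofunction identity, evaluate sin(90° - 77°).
sin(90° - 77°) = cos(77°) = 0.225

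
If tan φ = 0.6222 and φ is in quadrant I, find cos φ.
cos φ = 0.8491 (using tan²φ + 1 = sec²φ)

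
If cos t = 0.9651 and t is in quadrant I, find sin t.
sin t = 0.2619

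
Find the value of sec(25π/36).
sec(25π/36) = -1.743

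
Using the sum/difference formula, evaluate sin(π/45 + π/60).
sin(π/45 + π/60) = sin π/45 cos π/60 + cos π/45 sin π/60 = 0.1219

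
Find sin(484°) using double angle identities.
sin(484°) = 2 sin 242° cos 242° = 0.829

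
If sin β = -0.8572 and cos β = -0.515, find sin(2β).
sin(2β) = 2 sin β cos β = 0.8829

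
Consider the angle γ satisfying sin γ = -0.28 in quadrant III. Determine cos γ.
cos γ = ±√(1 - sin²γ) = -0.96 (negative in QIII)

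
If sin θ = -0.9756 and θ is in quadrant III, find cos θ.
cos θ = -0.2196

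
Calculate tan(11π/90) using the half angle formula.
tan(11π/90) = sin 11π/45 / (1 + cos 11π/45) = 0.404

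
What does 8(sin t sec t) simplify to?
8(sin t sec t) = 8(tan t) (using Reciprocal + quotient)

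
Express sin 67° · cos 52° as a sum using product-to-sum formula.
sin 67° cos 52° = (1/2)[sin(67°+52°) + sin(67°-52°)]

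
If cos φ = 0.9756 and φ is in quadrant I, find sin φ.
sin φ = 0.2196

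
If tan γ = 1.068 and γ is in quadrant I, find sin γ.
sin γ = 0.73 (using tan²γ + 1 = sec²γ)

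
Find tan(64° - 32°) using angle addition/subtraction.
tan(64° - 32°) = (tan 64° - tan 32°)/(1 + tan 64° tan 32°) = 0.6249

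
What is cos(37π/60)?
cos(37π/60) = -0.3584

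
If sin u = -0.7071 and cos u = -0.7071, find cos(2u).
cos(2u) = cos²u - sin²u = 0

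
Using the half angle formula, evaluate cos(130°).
cos(130°) = -√((1 + cos 260°)/2) = -0.6428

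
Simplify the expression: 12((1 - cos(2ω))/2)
12((1 - cos(2ω))/2) = 12(sin²ω) (using Power reduction)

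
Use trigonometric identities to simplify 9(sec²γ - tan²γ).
9(sec²γ - tan²γ) = 9 (using Pythagorean identity)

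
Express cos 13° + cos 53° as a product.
cos 13° + cos 53° = 2 cos(33°) cos(-20°)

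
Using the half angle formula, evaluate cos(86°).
cos(86°) = √((1 + cos 172°)/2) = 0.06976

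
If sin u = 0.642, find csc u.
csc u = 1/sin u = 1.558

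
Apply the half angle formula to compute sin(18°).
sin(18°) = √((1 - cos 36°)/2) = 0.309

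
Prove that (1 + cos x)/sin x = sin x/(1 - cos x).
RHS = sin x(1 + cos x) / ((1 - cos x)(1 + cos x)) = sin x(1 + cos x) / (1 - cos²x) = sin x(1 + cos x) / sin²x = (1 + cos x)/sin x = LHS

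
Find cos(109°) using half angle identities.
cos(109°) = -√((1 + cos 218°)/2) = -0.3256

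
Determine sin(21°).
sin(21°) = 0.3584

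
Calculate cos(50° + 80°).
cos(50° + 80°) = cos 50° cos 80° - sin 50° sin 80° = -0.6428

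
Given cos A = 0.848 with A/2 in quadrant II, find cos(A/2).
cos(A/2) = ±√((1 + cos A)/2); negative since A/2 ∈ QII, so cos(A/2) = -0.9612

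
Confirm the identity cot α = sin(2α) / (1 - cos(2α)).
RHS = 2 sin α cos α / (2sin²α) = cos α/sin α = cot α = LHS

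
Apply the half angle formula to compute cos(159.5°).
cos(159.5°) = -√((1 + cos 319°)/2) = -0.9367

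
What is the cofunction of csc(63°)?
csc(63°) = sec(90° - 63°) = sec(27°)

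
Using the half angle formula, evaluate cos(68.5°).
cos(68.5°) = √((1 + cos 137°)/2) = 0.3665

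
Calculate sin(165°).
sin(165°) = (√6-√2)/4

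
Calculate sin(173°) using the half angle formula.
sin(173°) = √((1 - cos 346°)/2) = 0.1219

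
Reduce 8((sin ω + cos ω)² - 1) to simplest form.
8((sin ω + cos ω)² - 1) = 8(sin(2ω)) (using Pythagorean + double angle)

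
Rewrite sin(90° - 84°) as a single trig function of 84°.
sin(90° - 84°) = cos(84°)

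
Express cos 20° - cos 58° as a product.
cos 20° - cos 58° = -2 sin(39°) sin(-19°)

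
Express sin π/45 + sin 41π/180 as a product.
sin π/45 + sin 41π/180 = 2 sin(π/8) cos(-37π/360)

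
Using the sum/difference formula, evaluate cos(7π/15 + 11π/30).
cos(7π/15 + 11π/30) = cos 7π/15 cos 11π/30 - sin 7π/15 sin 11π/30 = -√3/2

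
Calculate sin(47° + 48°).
sin(47° + 48°) = sin 47° cos 48° + cos 47° sin 48° = 0.9962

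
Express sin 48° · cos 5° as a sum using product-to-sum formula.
sin 48° cos 5° = (1/2)[sin(48°+5°) + sin(48°-5°)]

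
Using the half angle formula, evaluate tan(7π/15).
tan(7π/15) = sin 14π/15 / (1 + cos 14π/15) = 9.514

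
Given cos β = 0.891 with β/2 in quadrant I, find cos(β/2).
cos(β/2) = ±√((1 + cos β)/2); positive since β/2 ∈ QI, so cos(β/2) = 0.9724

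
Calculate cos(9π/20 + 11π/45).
cos(9π/20 + 11π/45) = cos 9π/20 cos 11π/45 - sin 9π/20 sin 11π/45 = -0.5736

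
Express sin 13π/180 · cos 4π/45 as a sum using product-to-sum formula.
sin 13π/180 cos 4π/45 = (1/2)[sin(13π/180+4π/45) + sin(13π/180-4π/45)]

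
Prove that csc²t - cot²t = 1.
LHS = 1/sin²t - cos²t/sin²t = (1 - cos²t)/sin²t = sin²t/sin²t = 1 = RHS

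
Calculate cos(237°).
cos(237°) = -0.5446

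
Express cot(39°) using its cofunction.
cot(39°) = tan(90° - 39°) = tan(51°)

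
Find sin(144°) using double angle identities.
sin(144°) = 2 sin 72° cos 72° = 0.5878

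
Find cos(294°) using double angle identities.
cos(294°) = 2cos²147° - 1 = 0.4067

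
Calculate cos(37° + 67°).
cos(37° + 67°) = cos 37° cos 67° - sin 37° sin 67° = -0.2419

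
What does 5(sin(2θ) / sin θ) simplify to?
5(sin(2θ) / sin θ) = 5(2 cos θ) (using Double angle)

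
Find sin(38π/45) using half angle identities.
sin(38π/45) = √((1 - cos 76π/45)/2) = 0.4695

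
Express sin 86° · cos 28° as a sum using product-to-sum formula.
sin 86° cos 28° = (1/2)[sin(86°+28°) + sin(86°-28°)]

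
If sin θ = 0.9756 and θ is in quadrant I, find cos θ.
cos θ = 0.2196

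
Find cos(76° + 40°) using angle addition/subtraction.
cos(76° + 40°) = cos 76° cos 40° - sin 76° sin 40° = -0.4384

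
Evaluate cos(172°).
cos(172°) = -0.9903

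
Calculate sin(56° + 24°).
sin(56° + 24°) = sin 56° cos 24° + cos 56° sin 24° = 0.9848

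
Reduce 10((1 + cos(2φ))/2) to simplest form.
10((1 + cos(2φ))/2) = 10(cos²φ) (using Power reduction)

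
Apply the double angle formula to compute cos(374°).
cos(374°) = cos²187° - sin²187° = 0.9703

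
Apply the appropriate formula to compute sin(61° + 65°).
sin(61° + 65°) = sin 61° cos 65° + cos 61° sin 65° = 0.809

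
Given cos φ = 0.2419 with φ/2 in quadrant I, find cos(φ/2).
cos(φ/2) = ±√((1 + cos φ)/2); positive since φ/2 ∈ QI, so cos(φ/2) = 0.788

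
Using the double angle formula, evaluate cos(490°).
cos(490°) = cos²245° - sin²245° = -0.6428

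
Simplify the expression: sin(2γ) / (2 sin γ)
sin(2γ) / (2 sin γ) = cos γ (using Double angle)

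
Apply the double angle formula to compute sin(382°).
sin(382°) = 2 sin 191° cos 191° = 0.3746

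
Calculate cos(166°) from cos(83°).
cos(166°) = cos²83° - sin²83° = -0.9703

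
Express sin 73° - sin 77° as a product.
sin 73° - sin 77° = 2 cos(75°) sin(-2°)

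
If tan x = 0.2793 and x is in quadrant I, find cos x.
cos x = 0.9631 (using tan²x + 1 = sec²x)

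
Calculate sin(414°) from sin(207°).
sin(414°) = 2 sin 207° cos 207° = 0.809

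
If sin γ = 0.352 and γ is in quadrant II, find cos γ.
cos γ = -0.936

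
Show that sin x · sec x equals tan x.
LHS = sin x · (1/cos x) = sin x/cos x = tan x = RHS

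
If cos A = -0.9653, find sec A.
sec A = 1/cos A = -1.036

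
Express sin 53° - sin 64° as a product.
sin 53° - sin 64° = 2 cos(58.5°) sin(-5.5°)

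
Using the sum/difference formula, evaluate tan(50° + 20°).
tan(50° + 20°) = (tan 50° + tan 20°)/(1 - tan 50° tan 20°) = 2.747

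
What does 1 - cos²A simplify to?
1 - cos²A = sin²A (using Pythagorean identity)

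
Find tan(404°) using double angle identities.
tan(404°) = 2 tan 202° / (1 - tan²202°) = 0.9657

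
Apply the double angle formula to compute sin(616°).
sin(616°) = 2 sin 308° cos 308° = -0.9703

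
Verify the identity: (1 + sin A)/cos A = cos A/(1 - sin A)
LHS = (1 + sin A)(1 - sin A) / (cos A(1 - sin A)) = (1 - sin²A) / (cos A(1 - sin A)) = cos²A / (cos A(1 - sin A)) = cos A/(1 - sin A) = RHS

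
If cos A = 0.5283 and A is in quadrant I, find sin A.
sin A = 0.8491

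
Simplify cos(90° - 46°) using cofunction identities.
cos(90° - 46°) = sin(46°)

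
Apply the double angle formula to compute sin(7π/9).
sin(7π/9) = 2 sin 7π/18 cos 7π/18 = 0.6428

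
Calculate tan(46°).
tan(46°) = 1.036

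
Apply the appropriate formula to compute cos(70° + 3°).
cos(70° + 3°) = cos 70° cos 3° - sin 70° sin 3° = 0.2924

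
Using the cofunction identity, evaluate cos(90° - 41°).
cos(90° - 41°) = sin(41°) = 0.6561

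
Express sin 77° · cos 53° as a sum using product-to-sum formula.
sin 77° cos 53° = (1/2)[sin(77°+53°) + sin(77°-53°)]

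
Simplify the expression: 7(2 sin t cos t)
7(2 sin t cos t) = 7(sin(2t)) (using Double angle)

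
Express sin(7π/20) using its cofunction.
sin(7π/20) = cos(π/2 - 7π/20) = cos(3π/20)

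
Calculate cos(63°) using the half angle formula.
cos(63°) = √((1 + cos 126°)/2) = 0.454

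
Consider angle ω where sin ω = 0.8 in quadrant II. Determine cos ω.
cos ω = ±√(1 - sin²ω) = -0.6 (negative in QII)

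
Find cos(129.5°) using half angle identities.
cos(129.5°) = -√((1 + cos 259°)/2) = -0.6361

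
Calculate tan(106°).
tan(106°) = -3.487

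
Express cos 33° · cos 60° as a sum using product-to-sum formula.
cos 33° cos 60° = (1/2)[cos(33°-60°) + cos(33°+60°)]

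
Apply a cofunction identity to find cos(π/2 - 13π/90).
cos(π/2 - 13π/90) = sin(13π/90) = 0.4384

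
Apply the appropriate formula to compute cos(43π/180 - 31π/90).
cos(43π/180 - 31π/90) = cos 43π/180 cos 31π/90 + sin 43π/180 sin 31π/90 = 0.9455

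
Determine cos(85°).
cos(85°) = 0.08716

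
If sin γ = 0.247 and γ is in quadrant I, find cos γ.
cos γ = 0.969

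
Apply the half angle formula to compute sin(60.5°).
sin(60.5°) = √((1 - cos 121°)/2) = 0.8704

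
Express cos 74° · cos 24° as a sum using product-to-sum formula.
cos 74° cos 24° = (1/2)[cos(74°-24°) + cos(74°+24°)]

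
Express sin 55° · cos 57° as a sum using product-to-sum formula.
sin 55° cos 57° = (1/2)[sin(55°+57°) + sin(55°-57°)]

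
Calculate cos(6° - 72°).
cos(6° - 72°) = cos 6° cos 72° + sin 6° sin 72° = 0.4067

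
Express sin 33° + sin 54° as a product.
sin 33° + sin 54° = 2 sin(43.5°) cos(-10.5°)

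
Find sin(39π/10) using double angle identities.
sin(39π/10) = 2 sin 39π/20 cos 39π/20 = -0.309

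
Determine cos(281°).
cos(281°) = 0.1908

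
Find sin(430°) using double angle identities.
sin(430°) = 2 sin 215° cos 215° = 0.9397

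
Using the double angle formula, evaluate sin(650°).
sin(650°) = 2 sin 325° cos 325° = -0.9397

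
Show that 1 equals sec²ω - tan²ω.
RHS = 1/cos²ω - sin²ω/cos²ω = (1 - sin²ω)/cos²ω = cos²ω/cos²ω = 1 = LHS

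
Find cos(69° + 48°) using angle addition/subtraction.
cos(69° + 48°) = cos 69° cos 48° - sin 69° sin 48° = -0.454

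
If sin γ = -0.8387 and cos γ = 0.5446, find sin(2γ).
sin(2γ) = 2 sin γ cos γ = -0.9135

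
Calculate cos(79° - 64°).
cos(79° - 64°) = cos 79° cos 64° + sin 79° sin 64° = (√6+√2)/4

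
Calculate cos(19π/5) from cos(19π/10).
cos(19π/5) = cos²19π/10 - sin²19π/10 = 0.809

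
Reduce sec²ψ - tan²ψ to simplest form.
sec²ψ - tan²ψ = 1 (using Pythagorean identity)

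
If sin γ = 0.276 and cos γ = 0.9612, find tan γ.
tan γ = sin γ / cos γ = 0.2871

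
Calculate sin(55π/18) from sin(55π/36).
sin(55π/18) = 2 sin 55π/36 cos 55π/36 = -0.1736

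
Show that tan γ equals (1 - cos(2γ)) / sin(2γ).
RHS = 2sin²γ / (2 sin γ cos γ) = sin γ/cos γ = tan γ = LHS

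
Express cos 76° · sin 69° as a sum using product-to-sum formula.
cos 76° sin 69° = (1/2)[sin(76°+69°) - sin(76°-69°)]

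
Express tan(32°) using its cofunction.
tan(32°) = cot(90° - 32°) = cot(58°)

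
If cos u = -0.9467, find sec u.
sec u = 1/cos u = -1.056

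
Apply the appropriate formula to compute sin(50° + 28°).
sin(50° + 28°) = sin 50° cos 28° + cos 50° sin 28° = 0.9781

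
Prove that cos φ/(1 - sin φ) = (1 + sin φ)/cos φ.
RHS = (1 + sin φ)(1 - sin φ) / (cos φ(1 - sin φ)) = (1 - sin²φ) / (cos φ(1 - sin φ)) = cos²φ / (cos φ(1 - sin φ)) = cos φ/(1 - sin φ) = LHS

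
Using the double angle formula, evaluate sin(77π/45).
sin(77π/45) = 2 sin 77π/90 cos 77π/90 = -0.788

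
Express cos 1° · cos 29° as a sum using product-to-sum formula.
cos 1° cos 29° = (1/2)[cos(1°-29°) + cos(1°+29°)]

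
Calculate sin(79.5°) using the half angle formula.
sin(79.5°) = √((1 - cos 159°)/2) = 0.9833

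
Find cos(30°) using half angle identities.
cos(30°) = √((1 + cos 60°)/2) = √3/2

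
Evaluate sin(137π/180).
sin(137π/180) = 0.682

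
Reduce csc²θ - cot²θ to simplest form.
csc²θ - cot²θ = 1 (using Pythagorean identity)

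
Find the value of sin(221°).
sin(221°) = -0.6561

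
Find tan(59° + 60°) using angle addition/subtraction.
tan(59° + 60°) = (tan 59° + tan 60°)/(1 - tan 59° tan 60°) = -1.804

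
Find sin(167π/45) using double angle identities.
sin(167π/45) = 2 sin 167π/90 cos 167π/90 = -0.788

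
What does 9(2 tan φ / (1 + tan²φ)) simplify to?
9(2 tan φ / (1 + tan²φ)) = 9(sin(2φ)) (using Double angle)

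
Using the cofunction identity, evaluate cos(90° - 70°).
cos(90° - 70°) = sin(70°) = 0.9397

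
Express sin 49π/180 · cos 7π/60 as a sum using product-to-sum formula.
sin 49π/180 cos 7π/60 = (1/2)[sin(49π/180+7π/60) + sin(49π/180-7π/60)]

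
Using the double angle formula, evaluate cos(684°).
cos(684°) = cos²342° - sin²342° = 0.809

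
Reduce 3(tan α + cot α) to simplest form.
3(tan α + cot α) = 3(sec α csc α) (using Quotient identities)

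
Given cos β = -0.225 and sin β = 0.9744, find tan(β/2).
tan(β/2) = sin β / (1 + cos β) = 1.257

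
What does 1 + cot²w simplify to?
1 + cot²w = csc²w (using Pythagorean identity)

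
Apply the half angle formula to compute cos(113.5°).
cos(113.5°) = -√((1 + cos 227°)/2) = -0.3987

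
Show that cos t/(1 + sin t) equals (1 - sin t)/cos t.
RHS = (1 - sin t)(1 + sin t) / (cos t(1 + sin t)) = (1 - sin²t) / (cos t(1 + sin t)) = cos²t / (cos t(1 + sin t)) = cos t/(1 + sin t) = LHS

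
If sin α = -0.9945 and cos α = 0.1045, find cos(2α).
cos(2α) = cos²α - sin²α = -0.9781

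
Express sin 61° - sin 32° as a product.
sin 61° - sin 32° = 2 cos(46.5°) sin(14.5°)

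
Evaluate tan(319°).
tan(319°) = -0.8693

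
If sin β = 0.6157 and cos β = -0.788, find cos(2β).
cos(2β) = cos²β - sin²β = 0.2419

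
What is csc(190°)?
csc(190°) = -5.759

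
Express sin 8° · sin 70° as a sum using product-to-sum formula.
sin 8° sin 70° = (1/2)[cos(8°-70°) - cos(8°+70°)]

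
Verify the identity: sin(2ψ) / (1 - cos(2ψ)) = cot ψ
LHS = 2 sin ψ cos ψ / (2sin²ψ) = cos ψ/sin ψ = cot ψ = RHS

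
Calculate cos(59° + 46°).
cos(59° + 46°) = cos 59° cos 46° - sin 59° sin 46° = -(√6-√2)/4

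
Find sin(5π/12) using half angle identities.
sin(5π/12) = √((1 - cos 5π/6)/2) = (√6+√2)/4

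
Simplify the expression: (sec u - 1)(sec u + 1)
(sec u - 1)(sec u + 1) = tan²u (using Diff. of squares)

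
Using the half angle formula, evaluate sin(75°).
sin(75°) = √((1 - cos 150°)/2) = (√6+√2)/4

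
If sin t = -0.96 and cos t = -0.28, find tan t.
tan t = sin t / cos t = 3.429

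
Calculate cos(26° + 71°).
cos(26° + 71°) = cos 26° cos 71° - sin 26° sin 71° = -0.1219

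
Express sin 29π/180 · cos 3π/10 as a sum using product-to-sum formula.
sin 29π/180 cos 3π/10 = (1/2)[sin(29π/180+3π/10) + sin(29π/180-3π/10)]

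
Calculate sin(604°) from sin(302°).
sin(604°) = 2 sin 302° cos 302° = -0.8988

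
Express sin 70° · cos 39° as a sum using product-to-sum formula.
sin 70° cos 39° = (1/2)[sin(70°+39°) + sin(70°-39°)]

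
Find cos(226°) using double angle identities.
cos(226°) = cos²113° - sin²113° = -0.6947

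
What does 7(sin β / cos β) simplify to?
7(sin β / cos β) = 7(tan β) (using Quotient identity)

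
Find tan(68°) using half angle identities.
tan(68°) = sin 136° / (1 + cos 136°) = 2.475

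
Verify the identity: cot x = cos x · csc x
RHS = cos x · (1/sin x) = cos x/sin x = cot x = LHS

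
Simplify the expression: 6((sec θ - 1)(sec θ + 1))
6((sec θ - 1)(sec θ + 1)) = 6(tan²θ) (using Diff. of squares)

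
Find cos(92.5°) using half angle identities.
cos(92.5°) = -√((1 + cos 185°)/2) = -0.04362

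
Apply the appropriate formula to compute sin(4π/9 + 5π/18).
sin(4π/9 + 5π/18) = sin 4π/9 cos 5π/18 + cos 4π/9 sin 5π/18 = 0.766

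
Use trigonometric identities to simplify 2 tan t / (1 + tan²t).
2 tan t / (1 + tan²t) = sin(2t) (using Double angle)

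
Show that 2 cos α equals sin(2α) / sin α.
RHS = 2 sin α cos α / sin α = 2 cos α = LHS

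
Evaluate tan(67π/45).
tan(67π/45) = 28.64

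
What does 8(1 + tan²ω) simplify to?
8(1 + tan²ω) = 8(sec²ω) (using Pythagorean identity)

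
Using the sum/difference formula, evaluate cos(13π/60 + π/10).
cos(13π/60 + π/10) = cos 13π/60 cos π/10 - sin 13π/60 sin π/10 = 0.5446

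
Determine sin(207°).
sin(207°) = -0.454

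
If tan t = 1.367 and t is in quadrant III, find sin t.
sin t = -0.8071 (using tan²t + 1 = sec²t)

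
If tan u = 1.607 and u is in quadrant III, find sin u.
sin u = -0.849 (using tan²u + 1 = sec²u)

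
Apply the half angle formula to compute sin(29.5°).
sin(29.5°) = √((1 - cos 59°)/2) = 0.4924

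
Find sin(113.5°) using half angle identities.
sin(113.5°) = √((1 - cos 227°)/2) = 0.9171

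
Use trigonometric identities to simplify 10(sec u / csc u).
10(sec u / csc u) = 10(tan u) (using Reciprocal identities)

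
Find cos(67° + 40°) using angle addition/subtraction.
cos(67° + 40°) = cos 67° cos 40° - sin 67° sin 40° = -0.2924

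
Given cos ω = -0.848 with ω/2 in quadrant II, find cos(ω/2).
cos(ω/2) = ±√((1 + cos ω)/2); negative since ω/2 ∈ QII, so cos(ω/2) = -0.2757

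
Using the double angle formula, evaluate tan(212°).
tan(212°) = 2 tan 106° / (1 - tan²106°) = 0.6249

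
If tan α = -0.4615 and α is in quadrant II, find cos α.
cos α = -0.908 (using tan²α + 1 = sec²α)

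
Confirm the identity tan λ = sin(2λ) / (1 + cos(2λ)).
RHS = 2 sin λ cos λ / (2cos²λ) = sin λ/cos λ = tan λ = LHS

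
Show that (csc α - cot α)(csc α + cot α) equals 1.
LHS = csc²α - cot²α = (1 + cot²α) - cot²α = 1 = RHS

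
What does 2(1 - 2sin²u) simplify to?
2(1 - 2sin²u) = 2(cos(2u)) (using Double angle)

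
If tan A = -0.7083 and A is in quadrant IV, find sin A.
sin A = -0.578 (using tan²A + 1 = sec²A)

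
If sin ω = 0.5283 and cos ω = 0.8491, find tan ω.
tan ω = sin ω / cos ω = 0.6222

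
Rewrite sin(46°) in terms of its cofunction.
sin(46°) = cos(90° - 46°) = cos(44°)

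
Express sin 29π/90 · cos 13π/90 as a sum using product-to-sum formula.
sin 29π/90 cos 13π/90 = (1/2)[sin(29π/90+13π/90) + sin(29π/90-13π/90)]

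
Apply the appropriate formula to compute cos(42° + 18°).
cos(42° + 18°) = cos 42° cos 18° - sin 42° sin 18° = 1/2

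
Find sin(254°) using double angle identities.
sin(254°) = 2 sin 127° cos 127° = -0.9613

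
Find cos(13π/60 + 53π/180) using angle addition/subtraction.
cos(13π/60 + 53π/180) = cos 13π/60 cos 53π/180 - sin 13π/60 sin 53π/180 = -0.0349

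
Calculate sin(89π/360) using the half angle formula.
sin(89π/360) = √((1 - cos 89π/180)/2) = 0.7009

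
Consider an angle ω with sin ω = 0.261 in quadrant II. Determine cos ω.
cos ω = ±√(1 - sin²ω) = -0.9653 (negative in QII)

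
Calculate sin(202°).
sin(202°) = -0.3746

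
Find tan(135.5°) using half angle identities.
tan(135.5°) = sin 271° / (1 + cos 271°) = -0.9827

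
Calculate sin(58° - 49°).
sin(58° - 49°) = sin 58° cos 49° - cos 58° sin 49° = 0.1564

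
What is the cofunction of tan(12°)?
tan(12°) = cot(90° - 12°) = cot(78°)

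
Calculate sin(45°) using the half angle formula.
sin(45°) = √((1 - cos 90°)/2) = √2/2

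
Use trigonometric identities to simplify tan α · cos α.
tan α · cos α = sin α (using Quotient identity)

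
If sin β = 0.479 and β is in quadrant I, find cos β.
cos β = 0.8778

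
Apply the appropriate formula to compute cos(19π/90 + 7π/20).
cos(19π/90 + 7π/20) = cos 19π/90 cos 7π/20 - sin 19π/90 sin 7π/20 = -0.1908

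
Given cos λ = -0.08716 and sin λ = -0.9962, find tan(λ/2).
tan(λ/2) = sin λ / (1 + cos λ) = -1.091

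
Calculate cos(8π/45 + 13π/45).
cos(8π/45 + 13π/45) = cos 8π/45 cos 13π/45 - sin 8π/45 sin 13π/45 = 0.1045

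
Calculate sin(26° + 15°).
sin(26° + 15°) = sin 26° cos 15° + cos 26° sin 15° = 0.6561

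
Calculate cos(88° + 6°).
cos(88° + 6°) = cos 88° cos 6° - sin 88° sin 6° = -0.06976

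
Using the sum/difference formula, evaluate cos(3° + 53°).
cos(3° + 53°) = cos 3° cos 53° - sin 3° sin 53° = 0.5592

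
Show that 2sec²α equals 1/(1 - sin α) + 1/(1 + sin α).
RHS = [(1 + sin α) + (1 - sin α)] / [(1 - sin α)(1 + sin α)] = 2/(1 - sin²α) = 2/cos²α = 2sec²α = LHS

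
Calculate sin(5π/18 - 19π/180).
sin(5π/18 - 19π/180) = sin 5π/18 cos 19π/180 - cos 5π/18 sin 19π/180 = 0.515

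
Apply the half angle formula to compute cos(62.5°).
cos(62.5°) = √((1 + cos 125°)/2) = 0.4617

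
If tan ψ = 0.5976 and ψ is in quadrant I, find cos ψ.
cos ψ = 0.8584 (using tan²ψ + 1 = sec²ψ)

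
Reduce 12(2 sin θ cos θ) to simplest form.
12(2 sin θ cos θ) = 12(sin(2θ)) (using Double angle)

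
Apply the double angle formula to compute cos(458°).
cos(458°) = cos²229° - sin²229° = -0.1392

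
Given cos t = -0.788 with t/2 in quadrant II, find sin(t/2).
sin(t/2) = ±√((1 - cos t)/2); positive since t/2 ∈ QII, so sin(t/2) = 0.9455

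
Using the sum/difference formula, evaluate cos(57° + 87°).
cos(57° + 87°) = cos 57° cos 87° - sin 57° sin 87° = -0.809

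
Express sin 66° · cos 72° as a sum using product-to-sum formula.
sin 66° cos 72° = (1/2)[sin(66°+72°) + sin(66°-72°)]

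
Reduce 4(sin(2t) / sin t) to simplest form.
4(sin(2t) / sin t) = 4(2 cos t) (using Double angle)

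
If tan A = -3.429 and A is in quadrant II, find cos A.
cos A = -0.28 (using tan²A + 1 = sec²A)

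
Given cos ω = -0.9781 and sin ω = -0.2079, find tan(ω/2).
tan(ω/2) = sin ω / (1 + cos ω) = -9.493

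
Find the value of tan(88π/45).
tan(88π/45) = -0.1405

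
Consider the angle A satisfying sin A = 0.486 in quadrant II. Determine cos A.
cos A = ±√(1 - sin²A) = -0.874 (negative in QII)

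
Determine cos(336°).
cos(336°) = 0.9135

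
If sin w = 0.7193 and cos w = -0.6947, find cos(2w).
cos(2w) = cos²w - sin²w = -0.03478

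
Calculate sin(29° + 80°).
sin(29° + 80°) = sin 29° cos 80° + cos 29° sin 80° = 0.9455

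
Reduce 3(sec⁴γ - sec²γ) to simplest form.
3(sec⁴γ - sec²γ) = 3(tan⁴γ + tan²γ) (using Pythagorean)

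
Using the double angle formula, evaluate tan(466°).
tan(466°) = 2 tan 233° / (1 - tan²233°) = -3.487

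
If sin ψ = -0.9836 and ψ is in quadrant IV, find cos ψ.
cos ψ = 0.1804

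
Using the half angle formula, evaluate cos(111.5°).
cos(111.5°) = -√((1 + cos 223°)/2) = -0.3665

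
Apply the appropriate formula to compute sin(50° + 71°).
sin(50° + 71°) = sin 50° cos 71° + cos 50° sin 71° = 0.8572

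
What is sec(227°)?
sec(227°) = -1.466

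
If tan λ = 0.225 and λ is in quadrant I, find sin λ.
sin λ = 0.2195 (using tan²λ + 1 = sec²λ)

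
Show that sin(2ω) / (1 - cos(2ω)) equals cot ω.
LHS = 2 sin ω cos ω / (2sin²ω) = cos ω/sin ω = cot ω = RHS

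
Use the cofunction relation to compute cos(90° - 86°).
cos(90° - 86°) = sin(86°) = 0.9976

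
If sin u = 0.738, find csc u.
csc u = 1/sin u = 1.355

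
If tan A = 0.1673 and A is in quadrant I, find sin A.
sin A = 0.165 (using tan²A + 1 = sec²A)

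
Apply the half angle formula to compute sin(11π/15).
sin(11π/15) = √((1 - cos 22π/15)/2) = 0.7431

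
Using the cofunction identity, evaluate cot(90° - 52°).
cot(90° - 52°) = tan(52°) = 1.28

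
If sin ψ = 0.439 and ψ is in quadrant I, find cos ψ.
cos ψ = 0.8985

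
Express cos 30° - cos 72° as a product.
cos 30° - cos 72° = -2 sin(51°) sin(-21°)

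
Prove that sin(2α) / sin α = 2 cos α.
LHS = 2 sin α cos α / sin α = 2 cos α = RHS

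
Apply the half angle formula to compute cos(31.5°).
cos(31.5°) = √((1 + cos 63°)/2) = 0.8526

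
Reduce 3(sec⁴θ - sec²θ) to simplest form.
3(sec⁴θ - sec²θ) = 3(tan⁴θ + tan²θ) (using Pythagorean)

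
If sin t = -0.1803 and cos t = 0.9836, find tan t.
tan t = sin t / cos t = -0.1833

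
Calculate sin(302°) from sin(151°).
sin(302°) = 2 sin 151° cos 151° = -0.848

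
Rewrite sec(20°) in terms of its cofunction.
sec(20°) = csc(90° - 20°) = csc(70°)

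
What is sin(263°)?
sin(263°) = -0.9925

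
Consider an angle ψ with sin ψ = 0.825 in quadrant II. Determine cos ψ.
cos ψ = ±√(1 - sin²ψ) = -0.5651 (negative in QII)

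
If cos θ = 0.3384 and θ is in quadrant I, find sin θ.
sin θ = 0.941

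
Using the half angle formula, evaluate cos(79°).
cos(79°) = √((1 + cos 158°)/2) = 0.1908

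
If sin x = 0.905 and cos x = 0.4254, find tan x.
tan x = sin x / cos x = 2.127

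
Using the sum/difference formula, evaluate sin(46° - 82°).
sin(46° - 82°) = sin 46° cos 82° - cos 46° sin 82° = -0.5878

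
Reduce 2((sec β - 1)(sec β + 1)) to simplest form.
2((sec β - 1)(sec β + 1)) = 2(tan²β) (using Diff. of squares)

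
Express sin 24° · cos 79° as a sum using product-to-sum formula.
sin 24° cos 79° = (1/2)[sin(24°+79°) + sin(24°-79°)]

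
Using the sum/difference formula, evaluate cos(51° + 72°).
cos(51° + 72°) = cos 51° cos 72° - sin 51° sin 72° = -0.5446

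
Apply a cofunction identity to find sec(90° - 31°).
sec(90° - 31°) = csc(31°) = 1.942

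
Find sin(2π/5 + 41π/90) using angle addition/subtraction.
sin(2π/5 + 41π/90) = sin 2π/5 cos 41π/90 + cos 2π/5 sin 41π/90 = 0.4384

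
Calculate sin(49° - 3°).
sin(49° - 3°) = sin 49° cos 3° - cos 49° sin 3° = 0.7193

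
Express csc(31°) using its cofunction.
csc(31°) = sec(90° - 31°) = sec(59°)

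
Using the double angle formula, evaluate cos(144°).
cos(144°) = cos²72° - sin²72° = -0.809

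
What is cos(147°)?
cos(147°) = -0.8387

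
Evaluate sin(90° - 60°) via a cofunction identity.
sin(90° - 60°) = cos(60°) = 1/2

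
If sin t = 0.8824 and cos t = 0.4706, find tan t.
tan t = sin t / cos t = 1.875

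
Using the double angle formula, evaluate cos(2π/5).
cos(2π/5) = 1 - 2sin²π/5 = 0.309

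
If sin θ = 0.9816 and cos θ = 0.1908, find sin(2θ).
sin(2θ) = 2 sin θ cos θ = 0.3746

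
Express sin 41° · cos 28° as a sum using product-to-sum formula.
sin 41° cos 28° = (1/2)[sin(41°+28°) + sin(41°-28°)]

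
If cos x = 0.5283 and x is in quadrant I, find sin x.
sin x = 0.8491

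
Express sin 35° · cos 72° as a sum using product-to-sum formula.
sin 35° cos 72° = (1/2)[sin(35°+72°) + sin(35°-72°)]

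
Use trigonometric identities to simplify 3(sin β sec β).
3(sin β sec β) = 3(tan β) (using Reciprocal + quotient)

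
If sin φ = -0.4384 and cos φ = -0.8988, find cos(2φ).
cos(2φ) = cos²φ - sin²φ = 0.6156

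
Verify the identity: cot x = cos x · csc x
RHS = cos x · (1/sin x) = cos x/sin x = cot x = LHS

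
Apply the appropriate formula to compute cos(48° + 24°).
cos(48° + 24°) = cos 48° cos 24° - sin 48° sin 24° = 0.309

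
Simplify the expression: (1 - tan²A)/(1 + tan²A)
(1 - tan²A)/(1 + tan²A) = cos(2A) (using Double angle)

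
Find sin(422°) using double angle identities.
sin(422°) = 2 sin 211° cos 211° = 0.8829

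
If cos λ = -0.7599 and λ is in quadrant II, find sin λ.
sin λ = 0.65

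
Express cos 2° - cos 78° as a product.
cos 2° - cos 78° = -2 sin(40°) sin(-38°)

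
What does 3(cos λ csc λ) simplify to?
3(cos λ csc λ) = 3(cot λ) (using Reciprocal + quotient)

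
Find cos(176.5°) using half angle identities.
cos(176.5°) = -√((1 + cos 353°)/2) = -0.9981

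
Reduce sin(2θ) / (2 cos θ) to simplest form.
sin(2θ) / (2 cos θ) = sin θ (using Double angle)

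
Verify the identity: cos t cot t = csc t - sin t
RHS = 1/sin t - sin t = (1 - sin²t)/sin t = cos²t/sin t = cos t · (cos t/sin t) = cos t cot t = LHS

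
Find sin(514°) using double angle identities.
sin(514°) = 2 sin 257° cos 257° = 0.4384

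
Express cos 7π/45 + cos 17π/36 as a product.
cos 7π/45 + cos 17π/36 = 2 cos(113π/360) cos(-19π/120)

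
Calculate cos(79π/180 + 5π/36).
cos(79π/180 + 5π/36) = cos 79π/180 cos 5π/36 - sin 79π/180 sin 5π/36 = -0.2419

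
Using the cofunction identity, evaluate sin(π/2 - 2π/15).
sin(π/2 - 2π/15) = cos(2π/15) = 0.9135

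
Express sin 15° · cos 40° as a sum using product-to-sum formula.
sin 15° cos 40° = (1/2)[sin(15°+40°) + sin(15°-40°)]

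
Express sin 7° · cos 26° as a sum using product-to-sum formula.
sin 7° cos 26° = (1/2)[sin(7°+26°) + sin(7°-26°)]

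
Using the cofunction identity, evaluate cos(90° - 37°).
cos(90° - 37°) = sin(37°) = 0.6018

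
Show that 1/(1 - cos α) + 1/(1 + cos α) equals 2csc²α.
LHS = [(1 + cos α) + (1 - cos α)] / [(1 - cos α)(1 + cos α)] = 2/(1 - cos²α) = 2/sin²α = 2csc²α = RHS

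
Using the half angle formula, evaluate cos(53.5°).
cos(53.5°) = √((1 + cos 107°)/2) = 0.5948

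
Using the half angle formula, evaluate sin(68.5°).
sin(68.5°) = √((1 - cos 137°)/2) = 0.9304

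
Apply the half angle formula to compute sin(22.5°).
sin(22.5°) = √((1 - cos 45°)/2) = √(2-√2)/2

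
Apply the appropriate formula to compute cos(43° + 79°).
cos(43° + 79°) = cos 43° cos 79° - sin 43° sin 79° = -0.5299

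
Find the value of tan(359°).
tan(359°) = -0.01746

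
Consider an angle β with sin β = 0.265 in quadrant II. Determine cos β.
cos β = ±√(1 - sin²β) = -0.9642 (negative in QII)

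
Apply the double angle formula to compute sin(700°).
sin(700°) = 2 sin 350° cos 350° = -0.342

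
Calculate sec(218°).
sec(218°) = -1.269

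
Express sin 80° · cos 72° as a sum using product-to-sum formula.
sin 80° cos 72° = (1/2)[sin(80°+72°) + sin(80°-72°)]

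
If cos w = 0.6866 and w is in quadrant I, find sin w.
sin w = 0.727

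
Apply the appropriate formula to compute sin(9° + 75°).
sin(9° + 75°) = sin 9° cos 75° + cos 9° sin 75° = 0.9945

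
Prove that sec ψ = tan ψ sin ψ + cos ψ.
RHS = sin²ψ/cos ψ + cos ψ = (sin²ψ + cos²ψ)/cos ψ = 1/cos ψ = sec ψ = LHS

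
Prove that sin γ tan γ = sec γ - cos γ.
RHS = 1/cos γ - cos γ = (1 - cos²γ)/cos γ = sin²γ/cos γ = sin γ · (sin γ/cos γ) = sin γ tan γ = LHS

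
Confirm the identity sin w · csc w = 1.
LHS = sin w · (1/sin w) = 1 = RHS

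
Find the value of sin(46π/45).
sin(46π/45) = -0.06976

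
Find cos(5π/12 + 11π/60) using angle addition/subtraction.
cos(5π/12 + 11π/60) = cos 5π/12 cos 11π/60 - sin 5π/12 sin 11π/60 = -0.309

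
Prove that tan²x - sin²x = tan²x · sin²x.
LHS = sin²x/cos²x - sin²x = sin²x(1/cos²x - 1) = sin²x · (1 - cos²x)/cos²x = sin²x · sin²x/cos²x = sin²x · tan²x = RHS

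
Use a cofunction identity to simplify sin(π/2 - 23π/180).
sin(π/2 - 23π/180) = cos(23π/180)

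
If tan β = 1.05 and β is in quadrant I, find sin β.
sin β = 0.7241 (using tan²β + 1 = sec²β)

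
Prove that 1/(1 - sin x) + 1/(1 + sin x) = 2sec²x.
LHS = [(1 + sin x) + (1 - sin x)] / [(1 - sin x)(1 + sin x)] = 2/(1 - sin²x) = 2/cos²x = 2sec²x = RHS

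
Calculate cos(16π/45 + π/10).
cos(16π/45 + π/10) = cos 16π/45 cos π/10 - sin 16π/45 sin π/10 = 0.1392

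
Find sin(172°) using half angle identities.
sin(172°) = √((1 - cos 344°)/2) = 0.1392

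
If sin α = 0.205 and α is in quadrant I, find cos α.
cos α = 0.9788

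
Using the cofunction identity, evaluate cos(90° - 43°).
cos(90° - 43°) = sin(43°) = 0.682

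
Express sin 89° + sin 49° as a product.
sin 89° + sin 49° = 2 sin(69°) cos(20°)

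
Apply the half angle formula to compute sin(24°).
sin(24°) = √((1 - cos 48°)/2) = 0.4067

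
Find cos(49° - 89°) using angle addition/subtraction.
cos(49° - 89°) = cos 49° cos 89° + sin 49° sin 89° = 0.766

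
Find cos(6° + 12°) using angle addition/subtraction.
cos(6° + 12°) = cos 6° cos 12° - sin 6° sin 12° = 0.9511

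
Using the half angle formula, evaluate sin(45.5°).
sin(45.5°) = √((1 - cos 91°)/2) = 0.7133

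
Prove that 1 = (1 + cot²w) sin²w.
RHS = csc²w · sin²w = (1/sin²w) · sin²w = 1 = LHS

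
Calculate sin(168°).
sin(168°) = 0.2079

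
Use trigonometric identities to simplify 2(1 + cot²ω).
2(1 + cot²ω) = 2(csc²ω) (using Pythagorean identity)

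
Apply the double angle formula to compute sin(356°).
sin(356°) = 2 sin 178° cos 178° = -0.06976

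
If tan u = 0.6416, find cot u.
cot u = 1/tan u = 1.559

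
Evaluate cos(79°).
cos(79°) = 0.1908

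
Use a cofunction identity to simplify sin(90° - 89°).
sin(90° - 89°) = cos(89°)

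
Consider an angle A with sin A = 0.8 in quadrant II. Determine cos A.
cos A = ±√(1 - sin²A) = -0.6 (negative in QII)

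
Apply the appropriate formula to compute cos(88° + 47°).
cos(88° + 47°) = cos 88° cos 47° - sin 88° sin 47° = -√2/2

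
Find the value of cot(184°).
cot(184°) = 14.3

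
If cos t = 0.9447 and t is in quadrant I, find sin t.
sin t = 0.3279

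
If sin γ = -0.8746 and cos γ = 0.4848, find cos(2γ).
cos(2γ) = cos²γ - sin²γ = -0.5299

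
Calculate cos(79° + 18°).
cos(79° + 18°) = cos 79° cos 18° - sin 79° sin 18° = -0.1219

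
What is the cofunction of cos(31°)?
cos(31°) = sin(90° - 31°) = sin(59°)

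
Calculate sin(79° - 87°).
sin(79° - 87°) = sin 79° cos 87° - cos 79° sin 87° = -0.1392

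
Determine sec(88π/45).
sec(88π/45) = 1.01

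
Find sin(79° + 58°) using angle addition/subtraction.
sin(79° + 58°) = sin 79° cos 58° + cos 79° sin 58° = 0.682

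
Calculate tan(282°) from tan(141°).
tan(282°) = 2 tan 141° / (1 - tan²141°) = -4.705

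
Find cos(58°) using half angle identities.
cos(58°) = √((1 + cos 116°)/2) = 0.5299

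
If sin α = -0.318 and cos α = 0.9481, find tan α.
tan α = sin α / cos α = -0.3354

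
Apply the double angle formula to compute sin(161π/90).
sin(161π/90) = 2 sin 161π/180 cos 161π/180 = -0.6157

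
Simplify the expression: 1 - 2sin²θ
1 - 2sin²θ = cos(2θ) (using Double angle)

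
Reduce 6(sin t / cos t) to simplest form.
6(sin t / cos t) = 6(tan t) (using Quotient identity)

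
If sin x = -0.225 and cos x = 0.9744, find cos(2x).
cos(2x) = cos²x - sin²x = 0.8988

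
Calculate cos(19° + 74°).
cos(19° + 74°) = cos 19° cos 74° - sin 19° sin 74° = -0.05234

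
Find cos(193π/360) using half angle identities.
cos(193π/360) = -√((1 + cos 193π/180)/2) = -0.1132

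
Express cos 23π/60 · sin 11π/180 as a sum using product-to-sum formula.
cos 23π/60 sin 11π/180 = (1/2)[sin(23π/60+11π/180) - sin(23π/60-11π/180)]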